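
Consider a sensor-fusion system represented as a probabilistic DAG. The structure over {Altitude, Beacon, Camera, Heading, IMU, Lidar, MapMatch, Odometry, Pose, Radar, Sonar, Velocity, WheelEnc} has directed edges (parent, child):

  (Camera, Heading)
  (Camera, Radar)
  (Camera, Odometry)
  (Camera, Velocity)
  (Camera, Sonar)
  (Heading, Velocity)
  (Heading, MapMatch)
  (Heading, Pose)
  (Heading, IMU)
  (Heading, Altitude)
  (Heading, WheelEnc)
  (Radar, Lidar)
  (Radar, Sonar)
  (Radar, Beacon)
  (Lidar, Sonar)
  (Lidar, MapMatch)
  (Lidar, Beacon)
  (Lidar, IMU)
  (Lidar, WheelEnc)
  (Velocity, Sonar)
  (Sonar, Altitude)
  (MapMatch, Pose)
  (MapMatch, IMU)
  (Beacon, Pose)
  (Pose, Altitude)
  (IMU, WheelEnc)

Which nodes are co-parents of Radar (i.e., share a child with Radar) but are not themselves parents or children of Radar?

{Velocity}

Children of Radar: Beacon, Lidar, Sonar.
  Lidar has no other parent.
  parents(Sonar) \ {Radar} = {Camera, Lidar, Velocity}.
  Beacon's other parent is Lidar.
Excluding nodes already adjacent to Radar (Beacon, Camera, Lidar, Sonar), the co-parent-only contribution is {Velocity}.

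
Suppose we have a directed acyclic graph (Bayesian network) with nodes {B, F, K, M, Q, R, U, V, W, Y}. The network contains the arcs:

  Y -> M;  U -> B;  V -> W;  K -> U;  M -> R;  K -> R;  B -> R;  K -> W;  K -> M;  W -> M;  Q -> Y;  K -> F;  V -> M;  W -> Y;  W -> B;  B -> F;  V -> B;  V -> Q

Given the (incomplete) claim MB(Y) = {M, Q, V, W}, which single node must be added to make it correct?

K

By definition, MB(Y) is built from Y's parents, Y's children, and the co-parents of Y.
Pa(Y) = {Q, W}.
Ch(Y) = {M}.
Co-parents of Y (other parents of its children):
  M also has parents K, V, W.
MB(Y) = {K, M, Q, V, W}.
Comparing with the claimed set, K is missing.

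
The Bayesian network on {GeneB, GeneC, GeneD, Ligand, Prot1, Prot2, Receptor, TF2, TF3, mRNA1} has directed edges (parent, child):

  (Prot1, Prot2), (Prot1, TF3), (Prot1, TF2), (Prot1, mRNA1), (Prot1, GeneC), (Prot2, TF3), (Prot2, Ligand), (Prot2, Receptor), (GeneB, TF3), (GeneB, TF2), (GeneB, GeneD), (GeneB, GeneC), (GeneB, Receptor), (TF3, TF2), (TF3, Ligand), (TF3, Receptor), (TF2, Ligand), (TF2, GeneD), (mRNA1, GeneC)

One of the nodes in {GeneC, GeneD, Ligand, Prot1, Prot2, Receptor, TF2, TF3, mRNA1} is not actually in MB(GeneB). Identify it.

Ligand

A node's Markov blanket = Pa ∪ Ch ∪ (parents of Ch other than the node itself).
GeneB's children: GeneC, GeneD, Receptor, TF2, TF3.
Pa(GeneB) = {}.
Parents of each child, excluding GeneB:
  TF3 also has parents Prot1, Prot2.
  parents(TF2) \ {GeneB} = {Prot1, TF3}.
  parents(GeneD) \ {GeneB} = {TF2}.
  GeneC's other parents are Prot1, mRNA1.
  parents(Receptor) \ {GeneB} = {Prot2, TF3}.
MB(GeneB) = {GeneC, GeneD, Prot1, Prot2, Receptor, TF2, TF3, mRNA1}.
Ligand is neither a parent, child, nor co-parent of GeneB, so it does not belong.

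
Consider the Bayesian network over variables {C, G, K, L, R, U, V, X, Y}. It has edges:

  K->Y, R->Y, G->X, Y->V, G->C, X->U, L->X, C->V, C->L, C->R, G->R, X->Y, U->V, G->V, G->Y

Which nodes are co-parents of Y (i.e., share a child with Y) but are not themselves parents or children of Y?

{C, U}

Children of Y: V.
  V also has parents C, G, U.
Excluding nodes already adjacent to Y (G, K, R, V, X), the co-parent-only contribution is {C, U}.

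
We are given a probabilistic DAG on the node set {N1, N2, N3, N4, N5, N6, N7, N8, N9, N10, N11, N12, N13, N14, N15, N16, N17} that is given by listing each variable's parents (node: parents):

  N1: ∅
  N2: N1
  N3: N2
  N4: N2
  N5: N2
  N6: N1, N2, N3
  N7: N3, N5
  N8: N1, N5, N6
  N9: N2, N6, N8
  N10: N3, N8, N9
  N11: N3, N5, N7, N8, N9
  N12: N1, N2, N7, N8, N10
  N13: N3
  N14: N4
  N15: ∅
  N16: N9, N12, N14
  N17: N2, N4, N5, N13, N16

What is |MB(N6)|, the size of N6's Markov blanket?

Children of N6: N8, N9.
Parents of N6: N1, N2, N3.
Parents of each child, excluding N6:
  N8: N1, N5
  N9: N2, N8
MB(N6) = {N1, N2, N3, N5, N8, N9}, which has 6 nodes.

6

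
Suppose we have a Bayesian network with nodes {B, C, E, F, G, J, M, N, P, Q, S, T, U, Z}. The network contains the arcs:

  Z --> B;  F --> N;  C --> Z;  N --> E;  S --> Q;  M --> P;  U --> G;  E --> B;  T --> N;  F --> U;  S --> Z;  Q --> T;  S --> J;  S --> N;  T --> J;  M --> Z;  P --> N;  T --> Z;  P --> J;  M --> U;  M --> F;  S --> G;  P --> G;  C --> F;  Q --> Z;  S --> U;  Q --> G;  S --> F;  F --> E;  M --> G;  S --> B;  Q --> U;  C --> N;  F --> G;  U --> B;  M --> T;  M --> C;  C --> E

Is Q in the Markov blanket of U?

Yes

Q is a parent of U.
So Q ∈ MB(U).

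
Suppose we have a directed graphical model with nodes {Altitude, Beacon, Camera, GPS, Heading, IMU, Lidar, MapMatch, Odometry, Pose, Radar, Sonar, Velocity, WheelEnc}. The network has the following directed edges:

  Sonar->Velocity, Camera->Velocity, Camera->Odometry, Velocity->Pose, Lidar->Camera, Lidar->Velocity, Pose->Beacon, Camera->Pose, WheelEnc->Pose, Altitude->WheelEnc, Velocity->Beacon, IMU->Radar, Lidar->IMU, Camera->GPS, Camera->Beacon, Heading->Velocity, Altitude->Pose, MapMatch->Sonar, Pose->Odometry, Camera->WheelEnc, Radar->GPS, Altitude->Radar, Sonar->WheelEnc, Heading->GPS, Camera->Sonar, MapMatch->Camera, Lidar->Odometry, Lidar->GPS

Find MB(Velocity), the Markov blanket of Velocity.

The Markov blanket of a node is its parents, its children, and the other parents of its children.
Parents of Velocity: Camera, Heading, Lidar, Sonar.
Ch(Velocity) = {Beacon, Pose}.
Other parents of Velocity's children:
  parents(Pose) \ {Velocity} = {Altitude, Camera, WheelEnc}.
  Beacon's other parents are Camera, Pose.
Union: {Camera, Heading, Lidar, Sonar} ∪ {Beacon, Pose} ∪ {Altitude, Camera, Pose, WheelEnc} = {Altitude, Beacon, Camera, Heading, Lidar, Pose, Sonar, WheelEnc}.

{Altitude, Beacon, Camera, Heading, Lidar, Pose, Sonar, WheelEnc}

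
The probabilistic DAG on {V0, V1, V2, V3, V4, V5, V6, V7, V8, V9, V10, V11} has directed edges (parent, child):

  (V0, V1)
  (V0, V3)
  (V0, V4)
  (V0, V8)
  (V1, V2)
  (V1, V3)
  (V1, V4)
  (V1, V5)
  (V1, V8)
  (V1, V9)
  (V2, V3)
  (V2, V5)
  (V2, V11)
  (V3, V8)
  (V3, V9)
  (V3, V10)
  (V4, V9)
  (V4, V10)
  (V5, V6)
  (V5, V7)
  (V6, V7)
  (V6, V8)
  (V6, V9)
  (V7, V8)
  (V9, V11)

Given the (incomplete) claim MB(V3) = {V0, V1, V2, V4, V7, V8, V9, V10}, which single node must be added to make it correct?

V6

A node's Markov blanket = Pa ∪ Ch ∪ (parents of Ch other than the node itself).
V3's children: V8, V9, V10.
Parents of V3: V0, V1, V2.
Co-parents of V3 (other parents of its children):
  parents(V8) \ {V3} = {V0, V1, V6, V7}.
  parents(V9) \ {V3} = {V1, V4, V6}.
  V10's other parent is V4.
MB(V3) = {V0, V1, V2, V4, V6, V7, V8, V9, V10}.
Comparing with the claimed set, V6 is missing.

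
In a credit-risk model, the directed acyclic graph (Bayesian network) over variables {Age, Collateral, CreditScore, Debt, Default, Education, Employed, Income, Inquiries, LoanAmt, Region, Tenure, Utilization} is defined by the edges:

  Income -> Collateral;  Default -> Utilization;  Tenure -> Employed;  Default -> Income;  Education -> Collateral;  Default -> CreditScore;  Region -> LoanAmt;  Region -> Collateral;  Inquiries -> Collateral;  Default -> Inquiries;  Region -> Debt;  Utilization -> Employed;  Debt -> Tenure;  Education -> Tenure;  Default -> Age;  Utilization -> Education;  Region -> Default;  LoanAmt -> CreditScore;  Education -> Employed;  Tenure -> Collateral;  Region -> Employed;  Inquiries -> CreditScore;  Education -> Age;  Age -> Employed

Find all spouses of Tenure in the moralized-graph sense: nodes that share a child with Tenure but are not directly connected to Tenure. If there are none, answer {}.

{Age, Income, Inquiries, Region, Utilization}

Children of Tenure: Collateral, Employed.
  Employed: Age, Education, Region, Utilization
  Collateral: Education, Income, Inquiries, Region
Excluding nodes already adjacent to Tenure (Collateral, Debt, Education, Employed), the co-parent-only contribution is {Age, Income, Inquiries, Region, Utilization}.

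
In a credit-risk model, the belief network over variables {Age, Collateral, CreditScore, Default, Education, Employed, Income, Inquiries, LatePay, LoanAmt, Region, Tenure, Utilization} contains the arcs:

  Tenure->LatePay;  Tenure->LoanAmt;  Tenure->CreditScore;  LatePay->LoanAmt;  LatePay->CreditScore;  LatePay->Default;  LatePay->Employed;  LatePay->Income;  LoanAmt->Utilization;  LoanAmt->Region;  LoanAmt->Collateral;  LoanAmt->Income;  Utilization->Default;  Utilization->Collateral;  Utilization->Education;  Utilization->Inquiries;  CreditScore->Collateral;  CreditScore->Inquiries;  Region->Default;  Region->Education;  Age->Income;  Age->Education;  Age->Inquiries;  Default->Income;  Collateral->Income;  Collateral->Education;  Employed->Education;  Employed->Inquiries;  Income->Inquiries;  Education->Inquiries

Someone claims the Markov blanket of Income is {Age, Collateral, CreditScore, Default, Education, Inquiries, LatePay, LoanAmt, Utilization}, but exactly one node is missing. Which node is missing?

Employed

The Markov blanket of a node is its parents, its children, and the other parents of its children.
Parents of Income: Age, Collateral, Default, LatePay, LoanAmt.
Ch(Income) = {Inquiries}.
Co-parents of Income (other parents of its children):
  parents(Inquiries) \ {Income} = {Age, CreditScore, Education, Employed, Utilization}.
MB(Income) = {Age, Collateral, CreditScore, Default, Education, Employed, Inquiries, LatePay, LoanAmt, Utilization}.
Comparing with the claimed set, Employed is missing.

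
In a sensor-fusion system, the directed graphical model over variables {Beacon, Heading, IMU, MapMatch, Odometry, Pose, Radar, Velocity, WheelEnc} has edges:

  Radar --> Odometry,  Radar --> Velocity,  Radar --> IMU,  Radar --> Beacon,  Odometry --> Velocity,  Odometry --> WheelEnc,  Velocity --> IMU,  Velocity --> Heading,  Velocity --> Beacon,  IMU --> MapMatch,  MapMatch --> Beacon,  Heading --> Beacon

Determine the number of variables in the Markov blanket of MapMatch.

By definition, MB(MapMatch) is built from MapMatch's parents, MapMatch's children, and the co-parents of MapMatch.
MapMatch has parent IMU.
MapMatch has child Beacon.
Other parents of MapMatch's children:
  Beacon: Heading, Radar, Velocity
MB(MapMatch) = {Beacon, Heading, IMU, Radar, Velocity}, which has 5 nodes.

5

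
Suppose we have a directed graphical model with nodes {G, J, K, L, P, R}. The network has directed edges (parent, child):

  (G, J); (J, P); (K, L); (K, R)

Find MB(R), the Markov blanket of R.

{K}

By definition, MB(R) is built from R's parents, R's children, and the co-parents of R.
Parents of R: K.
Ch(R) = {}.
R has no children, so there are no co-parents.
So the Markov blanket of R is {K}.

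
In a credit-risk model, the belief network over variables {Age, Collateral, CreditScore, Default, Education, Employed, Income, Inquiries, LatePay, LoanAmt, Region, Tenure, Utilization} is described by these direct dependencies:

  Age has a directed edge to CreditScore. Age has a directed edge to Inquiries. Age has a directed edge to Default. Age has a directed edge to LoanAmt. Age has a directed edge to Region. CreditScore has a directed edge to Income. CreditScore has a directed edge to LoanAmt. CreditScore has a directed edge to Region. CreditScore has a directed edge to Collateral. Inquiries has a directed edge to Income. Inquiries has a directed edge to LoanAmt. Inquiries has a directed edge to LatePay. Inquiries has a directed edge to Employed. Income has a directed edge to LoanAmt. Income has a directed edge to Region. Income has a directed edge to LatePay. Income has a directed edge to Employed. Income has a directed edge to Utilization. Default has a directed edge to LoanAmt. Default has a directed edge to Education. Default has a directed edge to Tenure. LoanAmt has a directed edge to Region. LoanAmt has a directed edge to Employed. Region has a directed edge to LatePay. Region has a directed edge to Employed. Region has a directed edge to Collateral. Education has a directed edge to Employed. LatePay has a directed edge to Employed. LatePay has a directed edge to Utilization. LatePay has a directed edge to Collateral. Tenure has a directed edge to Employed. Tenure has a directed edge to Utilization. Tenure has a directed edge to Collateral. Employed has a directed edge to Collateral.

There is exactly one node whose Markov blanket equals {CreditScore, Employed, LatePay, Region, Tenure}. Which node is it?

Collateral

The target node must have every member of {CreditScore, Employed, LatePay, Region, Tenure} as a parent, child, or co-parent, and no others.
Parents of Collateral: CreditScore, Employed, LatePay, Region, Tenure; children: none; co-parents: none.
These exactly cover the given set, so the node is Collateral.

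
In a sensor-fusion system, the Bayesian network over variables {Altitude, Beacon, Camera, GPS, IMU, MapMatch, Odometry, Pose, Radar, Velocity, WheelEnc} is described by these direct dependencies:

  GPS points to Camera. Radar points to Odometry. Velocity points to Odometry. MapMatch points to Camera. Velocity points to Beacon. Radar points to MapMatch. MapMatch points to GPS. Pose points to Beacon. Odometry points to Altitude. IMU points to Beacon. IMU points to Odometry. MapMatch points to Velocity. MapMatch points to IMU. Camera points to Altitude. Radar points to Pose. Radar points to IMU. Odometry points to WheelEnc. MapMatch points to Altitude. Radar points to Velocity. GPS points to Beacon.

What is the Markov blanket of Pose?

The Markov blanket of a node is its parents, its children, and the other parents of its children.
Pa(Pose) = {Radar}.
Ch(Pose) = {Beacon}.
Other parents of Pose's children:
  Beacon also has parents GPS, IMU, Velocity.
So the Markov blanket of Pose is {Beacon, GPS, IMU, Radar, Velocity}.

{Beacon, GPS, IMU, Radar, Velocity}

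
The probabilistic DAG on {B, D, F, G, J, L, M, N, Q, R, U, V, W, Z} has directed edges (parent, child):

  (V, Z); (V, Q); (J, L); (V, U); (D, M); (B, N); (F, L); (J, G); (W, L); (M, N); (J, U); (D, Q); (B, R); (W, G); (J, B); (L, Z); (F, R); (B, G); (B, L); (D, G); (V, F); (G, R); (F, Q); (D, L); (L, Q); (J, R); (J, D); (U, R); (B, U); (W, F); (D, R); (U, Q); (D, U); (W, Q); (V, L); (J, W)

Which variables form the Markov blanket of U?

{B, D, F, G, J, L, Q, R, V, W}

Children of U: Q, R.
U's parents: B, D, J, V.
Parents of each child, excluding U:
  R: B, D, F, G, J
  Q: D, F, L, V, W
Union: {B, D, J, V} ∪ {Q, R} ∪ {B, D, F, G, J, L, V, W} = {B, D, F, G, J, L, Q, R, V, W}.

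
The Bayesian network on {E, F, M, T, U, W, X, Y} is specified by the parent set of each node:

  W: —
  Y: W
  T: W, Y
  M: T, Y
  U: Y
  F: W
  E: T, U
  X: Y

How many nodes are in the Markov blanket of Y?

Recall MB(v) = parents ∪ children ∪ spouses, where spouses are the other parents of v's children.
Y has parent W.
Y's children: M, T, U, X.
For each child, the remaining parents (spouses of Y):
  T: W
  M: T
  U: —
  X: —
MB(Y) = {M, T, U, W, X}, which has 5 nodes.

5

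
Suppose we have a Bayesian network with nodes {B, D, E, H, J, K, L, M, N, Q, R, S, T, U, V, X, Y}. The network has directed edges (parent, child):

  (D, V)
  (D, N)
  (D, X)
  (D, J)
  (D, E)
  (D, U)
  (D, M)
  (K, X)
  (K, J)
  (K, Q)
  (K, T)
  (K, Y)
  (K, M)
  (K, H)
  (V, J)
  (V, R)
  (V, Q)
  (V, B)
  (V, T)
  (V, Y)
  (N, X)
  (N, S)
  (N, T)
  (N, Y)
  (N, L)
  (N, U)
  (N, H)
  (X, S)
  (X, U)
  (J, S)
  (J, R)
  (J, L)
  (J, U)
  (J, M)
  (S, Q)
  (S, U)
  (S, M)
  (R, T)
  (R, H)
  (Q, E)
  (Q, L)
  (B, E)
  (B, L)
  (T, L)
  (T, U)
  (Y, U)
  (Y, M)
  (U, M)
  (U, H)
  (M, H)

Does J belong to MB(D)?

J is a child of D.
So J ∈ MB(D).

Yes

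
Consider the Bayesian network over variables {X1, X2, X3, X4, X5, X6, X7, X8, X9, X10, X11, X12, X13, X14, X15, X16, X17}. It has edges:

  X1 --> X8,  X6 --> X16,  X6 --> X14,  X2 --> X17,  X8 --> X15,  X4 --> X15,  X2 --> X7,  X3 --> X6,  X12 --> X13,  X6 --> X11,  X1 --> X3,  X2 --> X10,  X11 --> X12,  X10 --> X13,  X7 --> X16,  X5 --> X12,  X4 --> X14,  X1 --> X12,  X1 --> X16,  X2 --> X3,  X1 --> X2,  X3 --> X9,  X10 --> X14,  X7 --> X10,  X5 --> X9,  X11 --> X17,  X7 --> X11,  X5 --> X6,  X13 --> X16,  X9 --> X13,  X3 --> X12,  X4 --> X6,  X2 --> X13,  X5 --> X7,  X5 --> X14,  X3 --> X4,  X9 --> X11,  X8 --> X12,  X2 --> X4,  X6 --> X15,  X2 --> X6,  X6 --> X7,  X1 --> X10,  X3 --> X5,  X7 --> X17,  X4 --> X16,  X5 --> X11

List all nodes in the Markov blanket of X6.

A node's Markov blanket = Pa ∪ Ch ∪ (parents of Ch other than the node itself).
Pa(X6) = {X2, X3, X4, X5}.
Ch(X6) = {X7, X11, X14, X15, X16}.
Co-parents of X6 (other parents of its children):
  X7: X2, X5
  X11: X5, X7, X9
  X14: X4, X5, X10
  X15: X4, X8
  X16: X1, X4, X7, X13
Taking the union gives {X1, X2, X3, X4, X5, X7, X8, X9, X10, X11, X13, X14, X15, X16}.

{X1, X2, X3, X4, X5, X7, X8, X9, X10, X11, X13, X14, X15, X16}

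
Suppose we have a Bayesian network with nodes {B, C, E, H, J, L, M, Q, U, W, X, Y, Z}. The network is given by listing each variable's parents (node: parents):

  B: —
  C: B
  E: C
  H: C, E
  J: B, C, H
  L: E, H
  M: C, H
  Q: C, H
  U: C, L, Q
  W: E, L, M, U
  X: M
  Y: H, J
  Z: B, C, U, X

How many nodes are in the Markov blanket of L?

L has parents E, H.
Ch(L) = {U, W}.
For each child, the remaining parents (spouses of L):
  parents(U) \ {L} = {C, Q}.
  W's other parents are E, M, U.
MB(L) = {C, E, H, M, Q, U, W}, which has 7 nodes.

7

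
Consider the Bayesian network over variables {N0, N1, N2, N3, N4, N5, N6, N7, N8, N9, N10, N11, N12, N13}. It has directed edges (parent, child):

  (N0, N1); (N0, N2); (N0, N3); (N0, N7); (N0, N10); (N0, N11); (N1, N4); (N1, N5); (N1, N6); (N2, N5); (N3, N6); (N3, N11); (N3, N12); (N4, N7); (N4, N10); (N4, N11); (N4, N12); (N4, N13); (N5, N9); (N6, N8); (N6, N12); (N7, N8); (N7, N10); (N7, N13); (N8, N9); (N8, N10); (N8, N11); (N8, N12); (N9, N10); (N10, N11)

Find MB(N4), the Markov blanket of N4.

The Markov blanket of a node is its parents, its children, and the other parents of its children.
N4's parents: N1.
Ch(N4) = {N7, N10, N11, N12, N13}.
For each child, the remaining parents (spouses of N4):
  N7's other parent is N0.
  parents(N10) \ {N4} = {N0, N7, N8, N9}.
  N11's other parents are N0, N3, N8, N10.
  N12's other parents are N3, N6, N8.
  N13's other parent is N7.
Union: {N1} ∪ {N7, N10, N11, N12, N13} ∪ {N0, N3, N6, N7, N8, N9, N10} = {N0, N1, N3, N6, N7, N8, N9, N10, N11, N12, N13}.

{N0, N1, N3, N6, N7, N8, N9, N10, N11, N12, N13}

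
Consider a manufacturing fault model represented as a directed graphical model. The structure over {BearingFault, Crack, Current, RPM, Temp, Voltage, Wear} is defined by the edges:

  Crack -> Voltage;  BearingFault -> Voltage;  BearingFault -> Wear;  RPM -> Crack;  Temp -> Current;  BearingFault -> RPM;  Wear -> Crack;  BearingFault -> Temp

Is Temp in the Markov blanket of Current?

Temp is a parent of Current.
So Temp ∈ MB(Current).

Yes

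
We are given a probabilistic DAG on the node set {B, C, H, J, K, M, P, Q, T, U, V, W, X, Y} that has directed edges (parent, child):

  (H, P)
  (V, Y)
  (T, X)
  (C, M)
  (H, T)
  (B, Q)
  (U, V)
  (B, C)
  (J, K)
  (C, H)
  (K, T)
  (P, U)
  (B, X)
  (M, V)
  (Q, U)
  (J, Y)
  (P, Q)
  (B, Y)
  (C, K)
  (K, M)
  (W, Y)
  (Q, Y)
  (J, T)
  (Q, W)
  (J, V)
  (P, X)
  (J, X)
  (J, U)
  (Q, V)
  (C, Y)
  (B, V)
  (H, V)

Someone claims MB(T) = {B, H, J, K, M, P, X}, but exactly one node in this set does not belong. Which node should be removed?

M

T's parents: H, J, K.
Ch(T) = {X}.
Other parents of T's children:
  X's other parents are B, J, P.
MB(T) = {B, H, J, K, P, X}.
M is neither a parent, child, nor co-parent of T, so it does not belong.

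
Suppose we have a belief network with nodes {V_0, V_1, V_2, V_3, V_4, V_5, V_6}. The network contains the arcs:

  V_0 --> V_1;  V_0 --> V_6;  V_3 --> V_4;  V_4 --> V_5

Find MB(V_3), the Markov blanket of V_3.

{V_4}

Pa(V_3) = {}.
Children of V_3: V_4.
Co-parents of V_3 (other parents of its children):
  V_4 has no other parent.
So the Markov blanket of V_3 is {V_4}.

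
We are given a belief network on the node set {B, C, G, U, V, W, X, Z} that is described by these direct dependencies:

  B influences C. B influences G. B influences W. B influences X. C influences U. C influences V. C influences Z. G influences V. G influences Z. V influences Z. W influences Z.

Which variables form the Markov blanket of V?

{C, G, W, Z}

Recall MB(v) = parents ∪ children ∪ spouses, where spouses are the other parents of v's children.
V has parents C, G.
V's children: Z.
For each child, the remaining parents (spouses of V):
  Z: C, G, W
Union: {C, G} ∪ {Z} ∪ {C, G, W} = {C, G, W, Z}.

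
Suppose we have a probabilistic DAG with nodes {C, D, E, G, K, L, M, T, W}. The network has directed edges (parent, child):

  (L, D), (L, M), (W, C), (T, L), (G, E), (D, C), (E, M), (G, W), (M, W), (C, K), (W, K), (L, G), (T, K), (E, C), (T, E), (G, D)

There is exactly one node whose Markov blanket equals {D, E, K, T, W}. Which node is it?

The target node must have every member of {D, E, K, T, W} as a parent, child, or co-parent, and no others.
Parents of C: D, E, W; children: K; co-parents: T, W.
These exactly cover the given set, so the node is C.

C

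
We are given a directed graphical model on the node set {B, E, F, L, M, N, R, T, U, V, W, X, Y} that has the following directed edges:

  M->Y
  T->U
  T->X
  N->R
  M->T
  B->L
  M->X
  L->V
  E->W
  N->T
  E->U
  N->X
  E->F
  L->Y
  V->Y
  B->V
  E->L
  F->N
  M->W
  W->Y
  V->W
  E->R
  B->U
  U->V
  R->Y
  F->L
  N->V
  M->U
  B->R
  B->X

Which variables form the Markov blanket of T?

A node's Markov blanket = Pa ∪ Ch ∪ (parents of Ch other than the node itself).
T has children U, X.
Parents of T: M, N.
Other parents of T's children:
  parents(U) \ {T} = {B, E, M}.
  parents(X) \ {T} = {B, M, N}.
MB(T) = {B, E, M, N, U, X}.

{B, E, M, N, U, X}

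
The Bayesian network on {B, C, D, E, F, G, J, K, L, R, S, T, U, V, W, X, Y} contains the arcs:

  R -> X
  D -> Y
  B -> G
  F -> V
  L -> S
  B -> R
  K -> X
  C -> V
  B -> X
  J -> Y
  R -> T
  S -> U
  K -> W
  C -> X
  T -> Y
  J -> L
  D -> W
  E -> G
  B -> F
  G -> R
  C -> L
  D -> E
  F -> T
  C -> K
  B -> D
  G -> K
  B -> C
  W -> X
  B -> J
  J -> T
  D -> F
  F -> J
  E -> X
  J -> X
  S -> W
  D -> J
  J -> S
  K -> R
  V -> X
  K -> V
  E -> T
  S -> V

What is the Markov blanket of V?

V's children: X.
V's parents: C, F, K, S.
Co-parents of V (other parents of its children):
  X also has parents B, C, E, J, K, R, W.
Union: {C, F, K, S} ∪ {X} ∪ {B, C, E, J, K, R, W} = {B, C, E, F, J, K, R, S, W, X}.

{B, C, E, F, J, K, R, S, W, X}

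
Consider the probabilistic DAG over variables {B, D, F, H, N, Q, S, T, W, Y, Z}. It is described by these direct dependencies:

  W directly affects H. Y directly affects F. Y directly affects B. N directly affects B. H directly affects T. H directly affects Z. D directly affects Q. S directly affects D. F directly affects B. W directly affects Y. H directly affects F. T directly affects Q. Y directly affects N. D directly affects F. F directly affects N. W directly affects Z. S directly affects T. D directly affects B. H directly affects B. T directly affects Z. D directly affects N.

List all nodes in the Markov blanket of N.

By definition, MB(N) is built from N's parents, N's children, and the co-parents of N.
Parents of N: D, F, Y.
N's children: B.
For each child, the remaining parents (spouses of N):
  B: D, F, H, Y
Taking the union gives {B, D, F, H, Y}.

{B, D, F, H, Y}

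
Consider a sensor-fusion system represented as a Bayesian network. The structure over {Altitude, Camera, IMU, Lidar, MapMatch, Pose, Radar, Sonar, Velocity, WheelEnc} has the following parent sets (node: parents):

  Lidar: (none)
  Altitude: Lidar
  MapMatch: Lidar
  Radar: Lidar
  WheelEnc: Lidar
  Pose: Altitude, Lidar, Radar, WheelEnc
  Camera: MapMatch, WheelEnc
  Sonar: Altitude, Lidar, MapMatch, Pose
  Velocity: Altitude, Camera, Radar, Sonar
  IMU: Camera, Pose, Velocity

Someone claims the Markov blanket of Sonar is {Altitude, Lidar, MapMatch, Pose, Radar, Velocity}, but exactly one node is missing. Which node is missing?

Camera

Sonar has parents Altitude, Lidar, MapMatch, Pose.
Children of Sonar: Velocity.
For each child, the remaining parents (spouses of Sonar):
  Velocity also has parents Altitude, Camera, Radar.
MB(Sonar) = {Altitude, Camera, Lidar, MapMatch, Pose, Radar, Velocity}.
Comparing with the claimed set, Camera is missing.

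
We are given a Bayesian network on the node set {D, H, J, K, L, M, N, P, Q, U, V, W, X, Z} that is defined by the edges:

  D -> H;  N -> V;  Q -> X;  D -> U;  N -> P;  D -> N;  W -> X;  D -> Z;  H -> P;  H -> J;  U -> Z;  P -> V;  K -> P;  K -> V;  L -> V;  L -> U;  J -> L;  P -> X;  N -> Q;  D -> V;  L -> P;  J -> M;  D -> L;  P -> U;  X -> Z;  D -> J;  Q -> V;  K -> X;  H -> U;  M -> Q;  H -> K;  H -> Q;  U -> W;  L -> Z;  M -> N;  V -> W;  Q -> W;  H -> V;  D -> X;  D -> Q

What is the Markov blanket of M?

{D, H, J, N, Q}

M's parents: J.
M's children: N, Q.
Other parents of M's children:
  N: D
  Q: D, H, N
Union: {J} ∪ {N, Q} ∪ {D, H, N} = {D, H, J, N, Q}.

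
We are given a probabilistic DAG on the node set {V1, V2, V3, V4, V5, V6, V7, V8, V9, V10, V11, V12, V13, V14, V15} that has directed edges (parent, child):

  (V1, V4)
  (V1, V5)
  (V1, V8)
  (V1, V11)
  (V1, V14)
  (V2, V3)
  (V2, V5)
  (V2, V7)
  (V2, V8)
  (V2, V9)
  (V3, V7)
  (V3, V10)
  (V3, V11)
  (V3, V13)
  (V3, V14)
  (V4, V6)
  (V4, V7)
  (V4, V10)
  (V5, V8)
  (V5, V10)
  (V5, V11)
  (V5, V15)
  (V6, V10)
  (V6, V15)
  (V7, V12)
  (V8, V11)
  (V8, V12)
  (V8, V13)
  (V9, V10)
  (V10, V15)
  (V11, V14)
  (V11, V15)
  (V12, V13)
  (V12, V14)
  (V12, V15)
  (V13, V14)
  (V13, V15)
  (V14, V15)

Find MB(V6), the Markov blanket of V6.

Recall MB(v) = parents ∪ children ∪ spouses, where spouses are the other parents of v's children.
Parents of V6: V4.
Ch(V6) = {V10, V15}.
Co-parents of V6 (other parents of its children):
  V10's other parents are V3, V4, V5, V9.
  parents(V15) \ {V6} = {V5, V10, V11, V12, V13, V14}.
Union: {V4} ∪ {V10, V15} ∪ {V3, V4, V5, V9, V10, V11, V12, V13, V14} = {V3, V4, V5, V9, V10, V11, V12, V13, V14, V15}.

{V3, V4, V5, V9, V10, V11, V12, V13, V14, V15}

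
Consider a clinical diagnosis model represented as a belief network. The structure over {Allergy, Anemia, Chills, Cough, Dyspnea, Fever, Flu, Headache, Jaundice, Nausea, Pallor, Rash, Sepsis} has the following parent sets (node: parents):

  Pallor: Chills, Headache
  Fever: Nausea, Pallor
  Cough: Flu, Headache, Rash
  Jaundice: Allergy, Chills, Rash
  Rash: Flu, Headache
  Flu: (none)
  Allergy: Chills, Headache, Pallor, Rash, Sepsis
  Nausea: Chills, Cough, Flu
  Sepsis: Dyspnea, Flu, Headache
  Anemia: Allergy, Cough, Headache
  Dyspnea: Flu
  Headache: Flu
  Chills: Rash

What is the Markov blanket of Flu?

{Chills, Cough, Dyspnea, Headache, Nausea, Rash, Sepsis}

By definition, MB(Flu) is built from Flu's parents, Flu's children, and the co-parents of Flu.
Flu has no parents.
Ch(Flu) = {Cough, Dyspnea, Headache, Nausea, Rash, Sepsis}.
Co-parents of Flu (other parents of its children):
  Headache: no additional parents.
  Rash's other parent is Headache.
  Dyspnea: no additional parents.
  parents(Sepsis) \ {Flu} = {Dyspnea, Headache}.
  parents(Cough) \ {Flu} = {Headache, Rash}.
  Nausea's other parents are Chills, Cough.
MB(Flu) = {Chills, Cough, Dyspnea, Headache, Nausea, Rash, Sepsis}.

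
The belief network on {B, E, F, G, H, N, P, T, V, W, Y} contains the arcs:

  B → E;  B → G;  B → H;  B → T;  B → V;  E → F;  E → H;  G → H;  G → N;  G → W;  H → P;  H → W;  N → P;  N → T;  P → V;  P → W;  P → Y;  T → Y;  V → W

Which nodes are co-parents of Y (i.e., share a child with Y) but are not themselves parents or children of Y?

{}

Y has no children, so it has no co-parents. The set is empty.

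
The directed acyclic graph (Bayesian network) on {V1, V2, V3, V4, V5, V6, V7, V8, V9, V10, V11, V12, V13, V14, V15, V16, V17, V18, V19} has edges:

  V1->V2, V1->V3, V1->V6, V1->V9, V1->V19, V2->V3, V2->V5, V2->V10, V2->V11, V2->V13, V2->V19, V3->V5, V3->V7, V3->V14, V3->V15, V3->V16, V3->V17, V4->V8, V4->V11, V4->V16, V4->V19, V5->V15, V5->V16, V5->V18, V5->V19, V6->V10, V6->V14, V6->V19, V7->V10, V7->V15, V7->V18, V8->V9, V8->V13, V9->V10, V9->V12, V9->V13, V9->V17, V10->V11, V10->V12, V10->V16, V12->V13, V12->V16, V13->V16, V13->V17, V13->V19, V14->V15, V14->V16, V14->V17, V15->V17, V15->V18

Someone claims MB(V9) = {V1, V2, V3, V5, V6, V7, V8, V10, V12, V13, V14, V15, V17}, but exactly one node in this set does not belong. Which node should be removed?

V5

A node's Markov blanket = Pa ∪ Ch ∪ (parents of Ch other than the node itself).
V9 has children V10, V12, V13, V17.
Parents of V9: V1, V8.
For each child, the remaining parents (spouses of V9):
  parents(V10) \ {V9} = {V2, V6, V7}.
  V12's other parent is V10.
  parents(V13) \ {V9} = {V2, V8, V12}.
  V17 also has parents V3, V13, V14, V15.
MB(V9) = {V1, V2, V3, V6, V7, V8, V10, V12, V13, V14, V15, V17}.
V5 is neither a parent, child, nor co-parent of V9, so it does not belong.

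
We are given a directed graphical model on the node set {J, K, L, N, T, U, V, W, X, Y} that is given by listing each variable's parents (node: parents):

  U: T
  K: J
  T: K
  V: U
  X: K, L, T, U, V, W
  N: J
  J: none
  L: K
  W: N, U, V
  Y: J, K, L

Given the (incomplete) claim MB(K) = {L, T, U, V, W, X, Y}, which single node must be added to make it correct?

J

A node's Markov blanket = Pa ∪ Ch ∪ (parents of Ch other than the node itself).
K's parents: J.
K's children: L, T, X, Y.
Parents of each child, excluding K:
  L has no other parent.
  T has no other parent.
  parents(X) \ {K} = {L, T, U, V, W}.
  Y's other parents are J, L.
MB(K) = {J, L, T, U, V, W, X, Y}.
Comparing with the claimed set, J is missing.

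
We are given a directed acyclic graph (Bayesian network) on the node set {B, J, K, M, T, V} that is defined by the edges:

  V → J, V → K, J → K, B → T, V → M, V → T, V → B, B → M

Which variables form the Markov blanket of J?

J has parent V.
J has child K.
Co-parents of J (other parents of its children):
  K's other parent is V.
MB(J) = {K, V}.

{K, V}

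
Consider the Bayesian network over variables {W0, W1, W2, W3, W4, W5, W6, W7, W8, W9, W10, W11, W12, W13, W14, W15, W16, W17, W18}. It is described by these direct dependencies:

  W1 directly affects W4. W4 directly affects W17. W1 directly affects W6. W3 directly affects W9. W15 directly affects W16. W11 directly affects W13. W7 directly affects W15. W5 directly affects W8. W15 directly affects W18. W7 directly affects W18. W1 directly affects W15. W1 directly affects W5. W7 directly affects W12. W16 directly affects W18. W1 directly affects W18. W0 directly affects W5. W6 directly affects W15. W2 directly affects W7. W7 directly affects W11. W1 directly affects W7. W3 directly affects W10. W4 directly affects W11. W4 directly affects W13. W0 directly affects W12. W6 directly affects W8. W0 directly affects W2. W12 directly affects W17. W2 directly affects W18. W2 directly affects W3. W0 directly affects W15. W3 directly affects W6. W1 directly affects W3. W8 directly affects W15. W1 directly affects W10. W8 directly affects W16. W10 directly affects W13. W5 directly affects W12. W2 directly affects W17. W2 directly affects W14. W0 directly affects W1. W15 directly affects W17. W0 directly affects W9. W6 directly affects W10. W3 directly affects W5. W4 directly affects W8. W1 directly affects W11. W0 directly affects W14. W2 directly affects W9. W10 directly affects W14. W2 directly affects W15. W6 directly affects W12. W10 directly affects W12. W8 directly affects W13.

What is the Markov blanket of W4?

{W1, W2, W5, W6, W7, W8, W10, W11, W12, W13, W15, W17}

A node's Markov blanket = Pa ∪ Ch ∪ (parents of Ch other than the node itself).
Pa(W4) = {W1}.
W4 has children W8, W11, W13, W17.
Parents of each child, excluding W4:
  W8's other parents are W5, W6.
  parents(W11) \ {W4} = {W1, W7}.
  W13's other parents are W8, W10, W11.
  parents(W17) \ {W4} = {W2, W12, W15}.
Union: {W1} ∪ {W8, W11, W13, W17} ∪ {W1, W2, W5, W6, W7, W8, W10, W11, W12, W15} = {W1, W2, W5, W6, W7, W8, W10, W11, W12, W13, W15, W17}.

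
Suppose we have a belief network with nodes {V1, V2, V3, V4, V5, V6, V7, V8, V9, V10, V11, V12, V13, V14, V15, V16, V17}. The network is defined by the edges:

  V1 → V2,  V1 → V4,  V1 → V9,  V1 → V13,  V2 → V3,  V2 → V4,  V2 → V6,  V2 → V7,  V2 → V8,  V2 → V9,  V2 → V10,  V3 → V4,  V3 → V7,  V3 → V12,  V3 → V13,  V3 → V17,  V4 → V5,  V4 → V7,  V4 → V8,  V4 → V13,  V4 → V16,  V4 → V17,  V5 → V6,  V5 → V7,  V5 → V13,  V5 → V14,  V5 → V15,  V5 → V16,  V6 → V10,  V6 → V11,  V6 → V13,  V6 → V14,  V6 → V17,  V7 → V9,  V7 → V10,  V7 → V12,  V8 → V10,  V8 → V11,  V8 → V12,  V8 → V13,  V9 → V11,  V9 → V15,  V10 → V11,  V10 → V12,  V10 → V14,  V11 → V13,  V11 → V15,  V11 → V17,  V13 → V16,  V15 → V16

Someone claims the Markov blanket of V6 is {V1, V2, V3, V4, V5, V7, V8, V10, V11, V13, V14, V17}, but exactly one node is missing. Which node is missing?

V9

A node's Markov blanket = Pa ∪ Ch ∪ (parents of Ch other than the node itself).
V6 has parents V2, V5.
V6's children: V10, V11, V13, V14, V17.
Other parents of V6's children:
  V10 also has parents V2, V7, V8.
  V11's other parents are V8, V9, V10.
  V13's other parents are V1, V3, V4, V5, V8, V11.
  V14's other parents are V5, V10.
  V17's other parents are V3, V4, V11.
MB(V6) = {V1, V2, V3, V4, V5, V7, V8, V9, V10, V11, V13, V14, V17}.
Comparing with the claimed set, V9 is missing.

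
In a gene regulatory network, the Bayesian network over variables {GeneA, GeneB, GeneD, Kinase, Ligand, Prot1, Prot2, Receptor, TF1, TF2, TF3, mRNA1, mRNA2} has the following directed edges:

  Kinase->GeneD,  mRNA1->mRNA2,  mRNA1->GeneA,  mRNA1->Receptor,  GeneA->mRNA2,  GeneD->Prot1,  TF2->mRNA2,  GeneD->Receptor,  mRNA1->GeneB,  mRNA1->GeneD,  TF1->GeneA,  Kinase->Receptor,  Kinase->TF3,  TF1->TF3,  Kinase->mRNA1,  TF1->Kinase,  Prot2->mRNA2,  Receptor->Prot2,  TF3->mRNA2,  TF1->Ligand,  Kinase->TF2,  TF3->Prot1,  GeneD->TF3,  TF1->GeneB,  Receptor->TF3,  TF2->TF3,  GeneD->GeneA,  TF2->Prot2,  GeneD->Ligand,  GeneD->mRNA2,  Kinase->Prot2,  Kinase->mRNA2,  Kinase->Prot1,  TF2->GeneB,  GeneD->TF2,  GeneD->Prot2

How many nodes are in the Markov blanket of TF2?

Recall MB(v) = parents ∪ children ∪ spouses, where spouses are the other parents of v's children.
Ch(TF2) = {GeneB, Prot2, TF3, mRNA2}.
TF2's parents: GeneD, Kinase.
Co-parents of TF2 (other parents of its children):
  Prot2: GeneD, Kinase, Receptor
  TF3: GeneD, Kinase, Receptor, TF1
  GeneB: TF1, mRNA1
  mRNA2: GeneA, GeneD, Kinase, Prot2, TF3, mRNA1
MB(TF2) = {GeneA, GeneB, GeneD, Kinase, Prot2, Receptor, TF1, TF3, mRNA1, mRNA2}, which has 10 nodes.

10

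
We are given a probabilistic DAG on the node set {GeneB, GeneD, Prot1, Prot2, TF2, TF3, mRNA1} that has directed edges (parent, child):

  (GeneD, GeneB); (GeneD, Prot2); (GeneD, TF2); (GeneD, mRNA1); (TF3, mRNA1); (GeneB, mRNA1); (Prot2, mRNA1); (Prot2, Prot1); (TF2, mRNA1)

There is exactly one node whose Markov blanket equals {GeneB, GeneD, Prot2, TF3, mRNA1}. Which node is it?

TF2

The target node must have every member of {GeneB, GeneD, Prot2, TF3, mRNA1} as a parent, child, or co-parent, and no others.
Parents of TF2: GeneD; children: mRNA1; co-parents: GeneB, GeneD, Prot2, TF3.
These exactly cover the given set, so the node is TF2.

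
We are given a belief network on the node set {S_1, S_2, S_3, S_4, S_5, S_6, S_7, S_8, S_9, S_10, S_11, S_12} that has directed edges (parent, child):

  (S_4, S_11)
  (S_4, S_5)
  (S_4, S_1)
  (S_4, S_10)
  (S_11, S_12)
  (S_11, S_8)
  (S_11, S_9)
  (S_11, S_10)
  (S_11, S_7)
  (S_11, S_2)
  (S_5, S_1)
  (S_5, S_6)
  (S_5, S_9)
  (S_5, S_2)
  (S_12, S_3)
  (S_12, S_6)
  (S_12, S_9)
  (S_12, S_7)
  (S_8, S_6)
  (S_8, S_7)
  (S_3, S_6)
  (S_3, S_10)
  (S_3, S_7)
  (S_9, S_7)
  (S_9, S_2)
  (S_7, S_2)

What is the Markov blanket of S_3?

The Markov blanket of a node is its parents, its children, and the other parents of its children.
Children of S_3: S_6, S_7, S_10.
Parents of S_3: S_12.
For each child, the remaining parents (spouses of S_3):
  parents(S_6) \ {S_3} = {S_5, S_8, S_12}.
  S_10 also has parents S_4, S_11.
  S_7's other parents are S_8, S_9, S_11, S_12.
Taking the union gives {S_4, S_5, S_6, S_7, S_8, S_9, S_10, S_11, S_12}.

{S_4, S_5, S_6, S_7, S_8, S_9, S_10, S_11, S_12}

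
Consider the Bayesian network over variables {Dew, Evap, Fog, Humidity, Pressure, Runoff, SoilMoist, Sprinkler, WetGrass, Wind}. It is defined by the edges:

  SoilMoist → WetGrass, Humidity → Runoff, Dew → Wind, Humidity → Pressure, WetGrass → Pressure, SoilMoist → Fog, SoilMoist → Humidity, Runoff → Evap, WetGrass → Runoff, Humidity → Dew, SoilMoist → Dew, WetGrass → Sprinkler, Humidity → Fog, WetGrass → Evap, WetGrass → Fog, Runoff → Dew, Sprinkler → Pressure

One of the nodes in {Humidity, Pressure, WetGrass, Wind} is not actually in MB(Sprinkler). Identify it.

Pa(Sprinkler) = {WetGrass}.
Children of Sprinkler: Pressure.
Parents of each child, excluding Sprinkler:
  parents(Pressure) \ {Sprinkler} = {Humidity, WetGrass}.
MB(Sprinkler) = {Humidity, Pressure, WetGrass}.
Wind is neither a parent, child, nor co-parent of Sprinkler, so it does not belong.

Wind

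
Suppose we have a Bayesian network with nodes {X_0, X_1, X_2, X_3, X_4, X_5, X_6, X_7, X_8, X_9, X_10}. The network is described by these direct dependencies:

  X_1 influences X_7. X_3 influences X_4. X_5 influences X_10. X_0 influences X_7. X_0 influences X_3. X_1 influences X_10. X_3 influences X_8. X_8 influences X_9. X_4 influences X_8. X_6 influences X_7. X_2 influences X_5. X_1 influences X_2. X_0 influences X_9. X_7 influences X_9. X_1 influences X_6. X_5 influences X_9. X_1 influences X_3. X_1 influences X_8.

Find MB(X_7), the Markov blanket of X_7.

{X_0, X_1, X_5, X_6, X_8, X_9}

A node's Markov blanket = Pa ∪ Ch ∪ (parents of Ch other than the node itself).
X_7's parents: X_0, X_1, X_6.
Children of X_7: X_9.
Co-parents of X_7 (other parents of its children):
  X_9: X_0, X_5, X_8
So the Markov blanket of X_7 is {X_0, X_1, X_5, X_6, X_8, X_9}.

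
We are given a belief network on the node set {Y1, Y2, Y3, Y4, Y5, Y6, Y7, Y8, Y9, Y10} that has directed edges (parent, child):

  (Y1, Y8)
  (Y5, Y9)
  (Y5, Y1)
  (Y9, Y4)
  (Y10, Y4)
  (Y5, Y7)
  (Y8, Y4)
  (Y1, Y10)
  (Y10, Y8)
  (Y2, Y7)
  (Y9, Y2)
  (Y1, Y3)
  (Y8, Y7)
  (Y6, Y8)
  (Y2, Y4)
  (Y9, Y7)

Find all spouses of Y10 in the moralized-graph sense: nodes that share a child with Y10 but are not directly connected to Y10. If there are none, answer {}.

{Y2, Y6, Y9}

Children of Y10: Y4, Y8.
  Y8 also has parents Y1, Y6.
  Y4's other parents are Y2, Y8, Y9.
Excluding nodes already adjacent to Y10 (Y1, Y4, Y8), the co-parent-only contribution is {Y2, Y6, Y9}.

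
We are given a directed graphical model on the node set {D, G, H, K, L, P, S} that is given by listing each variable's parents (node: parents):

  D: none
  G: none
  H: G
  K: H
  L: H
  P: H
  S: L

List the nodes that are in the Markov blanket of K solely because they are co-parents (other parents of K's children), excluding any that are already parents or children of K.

K has no children, so it has no co-parents. The set is empty.

{}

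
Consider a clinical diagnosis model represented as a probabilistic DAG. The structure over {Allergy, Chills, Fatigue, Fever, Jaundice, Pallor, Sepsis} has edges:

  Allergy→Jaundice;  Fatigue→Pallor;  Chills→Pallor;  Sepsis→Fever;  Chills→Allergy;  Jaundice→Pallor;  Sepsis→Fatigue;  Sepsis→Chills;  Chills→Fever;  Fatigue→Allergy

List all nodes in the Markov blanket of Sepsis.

{Chills, Fatigue, Fever}

Sepsis's children: Chills, Fatigue, Fever.
Sepsis's parents: none.
Co-parents of Sepsis (other parents of its children):
  Fatigue: —
  Chills: —
  Fever: Chills
Union: {} ∪ {Chills, Fatigue, Fever} ∪ {Chills} = {Chills, Fatigue, Fever}.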